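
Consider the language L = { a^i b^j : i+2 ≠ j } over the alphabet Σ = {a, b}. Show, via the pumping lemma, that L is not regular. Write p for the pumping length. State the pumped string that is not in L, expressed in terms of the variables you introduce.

a^{p+p!} b^{p+p!+2}

Assume L is regular. Let p be the pumping length given by the pumping lemma.
Choose w = a^p b^{p+p!+2}. Since p ≠ (p+p!+2)-2 = p+p!, w ∈ L; and |w| ≥ p.
The pumping lemma gives a decomposition w = xyz where |xy| ≤ p and |y| > 0.
Since the first p symbols of w are all a's and |xy| ≤ p, y lies entirely in the leading a-block: y = a^k for some k with 1 ≤ k ≤ p.
Since 1 ≤ k ≤ p, k divides p!; set t = 1 + p!/k. Then xy^t z has p + (p!/k)·k = p + p! copies of a. Now the a-count is p+p! and (b-count)-2 = (p+p!+2)-2 = p+p!, so i+2 ≠ j fails. So xy^t z = a^{p+p!} b^{p+p!+2} ∉ L.
This contradicts the pumping lemma, so L is not regular.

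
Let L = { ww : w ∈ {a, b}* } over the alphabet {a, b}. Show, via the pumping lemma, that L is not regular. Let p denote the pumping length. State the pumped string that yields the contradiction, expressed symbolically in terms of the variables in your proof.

a^{p+k} b^p a^p b^p

Assume L is regular. Let p be the pumping length given by the pumping lemma.
Take w = a^p b^p a^p b^p = uu where u = a^pb^p; then w ∈ L and |w| = 4p ≥ p.
Write w = xyz as guaranteed by the lemma, with |xy| ≤ p and |y| ≥ 1.
Because |xy| ≤ p and w begins with p copies of a, we have y = a^k with 1 ≤ k ≤ p.
Pump with i = 2: xy^2z = a^{p+k} b^p a^p b^p, of length 4p+k. Suppose this equals vv. The string starts with a and ends with b, so v does too; thus the boundary between the two copies of v is a b→a transition. There is exactly one such transition, at position 2p+k, so |v| = 2p+k and |vv| = 4p+2k ≠ 4p+k since k ≥ 1. So xy^2z ∉ L.
This is a contradiction; hence L is not regular.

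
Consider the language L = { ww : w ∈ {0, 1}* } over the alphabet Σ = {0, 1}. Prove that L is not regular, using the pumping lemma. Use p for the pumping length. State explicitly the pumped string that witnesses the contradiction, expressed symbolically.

0^{p+k} 1^p 0^p 1^p

Assume L is regular. Let p be the pumping length given by the pumping lemma.
Take w = 0^p 1^p 0^p 1^p = uu where u = 0^p1^p; then w ∈ L and |w| = 4p ≥ p.
Write w = xyz as guaranteed by the lemma, with |xy| ≤ p and y is nonempty.
Because |xy| ≤ p and w begins with p copies of 0, we have y = 0^k with 1 ≤ k ≤ p.
Pump with i = 2: xy^2z = 0^{p+k} 1^p 0^p 1^p, of length 4p+k. Suppose this equals vv. The string starts with 0 and ends with 1, so v does too; thus the boundary between the two copies of v is a 1→0 transition. There is exactly one such transition, at position 2p+k, so |v| = 2p+k and |vv| = 4p+2k ≠ 4p+k since k ≥ 1. So xy^2z ∉ L.
Contradiction. Therefore L is not regular.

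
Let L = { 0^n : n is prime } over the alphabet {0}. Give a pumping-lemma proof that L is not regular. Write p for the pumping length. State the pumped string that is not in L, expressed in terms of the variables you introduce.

0^{q(1+k)}

Suppose for contradiction that L is regular, and let p be the pumping length.
Let q be a prime with q ≥ p+2 (infinitely many primes exist), and take w = 0^q ∈ L with |w| = q ≥ p.
The pumping lemma gives a decomposition w = xyz where |xy| ≤ p and |y| > 0.
Then y = 0^k for some k with 1 ≤ k ≤ p.
Since 1 ≤ k ≤ p, |xz| = q-k. Pump with i = q+1: |xy^{q+1}z| = (q-k)+(q+1)k = q+qk = q(1+k), which is composite (both factors ≥ 2). So xy^{q+1}z = 0^{q(1+k)} ∉ L.
This is a contradiction; hence L is not regular.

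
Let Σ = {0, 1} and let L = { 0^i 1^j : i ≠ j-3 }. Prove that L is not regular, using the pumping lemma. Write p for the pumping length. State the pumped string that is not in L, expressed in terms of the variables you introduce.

Assume L is regular. Let p be the pumping length given by the pumping lemma.
Choose w = 0^p 1^{p+p!+3}. Since p ≠ (p+p!+3)-3 = p+p!, w ∈ L; and |w| ≥ p.
The pumping lemma gives a decomposition w = xyz where |xy| ≤ p and y is nonempty.
Since the first p symbols of w are all 0's and |xy| ≤ p, y lies entirely in the leading 0-block: y = 0^k for some k with 1 ≤ k ≤ p.
Since 1 ≤ k ≤ p, k divides p!; set t = 1 + p!/k. Then xy^t z has p + (p!/k)·k = p + p! copies of 0. Now the 0-count is p+p! and (1-count)-3 = (p+p!+3)-3 = p+p!, so i ≠ j-3 fails. So xy^t z = 0^{p+p!} 1^{p+p!+3} ∉ L.
This contradicts the pumping lemma, so L is not regular.

0^{p+p!} 1^{p+p!+3}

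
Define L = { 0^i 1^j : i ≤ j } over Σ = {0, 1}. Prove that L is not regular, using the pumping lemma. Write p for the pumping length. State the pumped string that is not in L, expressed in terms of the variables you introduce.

Assume L is regular. Let p be the pumping length given by the pumping lemma.
Choose w = 0^p 1^p ∈ L, with |w| = 2p ≥ p.
Write w = xyz as guaranteed by the lemma, with |xy| ≤ p and |y| > 0.
Since the first p symbols of w are all 0's and |xy| ≤ p, y lies entirely in the leading 0-block: y = 0^k for some k with 1 ≤ k ≤ p.
Consider xy^2z = 0^{p+k} 1^p. Since k ≥ 1, the 0-count p+k exceeds the 1-count p, so i ≤ j fails; thus xy^2z ∉ L.
This is a contradiction; hence L is not regular.

0^{p+k} 1^p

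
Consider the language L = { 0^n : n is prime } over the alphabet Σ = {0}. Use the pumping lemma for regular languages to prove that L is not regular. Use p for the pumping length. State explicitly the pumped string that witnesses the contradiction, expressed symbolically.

Toward a contradiction, assume L is regular with pumping length p.
Let q be a prime with q ≥ p+2 (infinitely many primes exist), and take w = 0^q ∈ L with |w| = q ≥ p.
By the pumping lemma, w = xyz with |xy| ≤ p and y is nonempty.
Then y = 0^k for some k with 1 ≤ k ≤ p.
Since 1 ≤ k ≤ p, |xz| = q-k. Pump with i = q+1: |xy^{q+1}z| = (q-k)+(q+1)k = q+qk = q(1+k), which is composite (both factors ≥ 2). So xy^{q+1}z = 0^{q(1+k)} ∉ L.
Contradiction. Therefore L is not regular.

0^{q(1+k)}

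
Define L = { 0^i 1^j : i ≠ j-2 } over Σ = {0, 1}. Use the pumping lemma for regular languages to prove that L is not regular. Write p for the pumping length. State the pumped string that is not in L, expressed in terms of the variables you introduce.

0^{p+p!} 1^{p+p!+2}

Assume L is regular; let p be its pumping constant.
Choose w = 0^p 1^{p+p!+2}. Since p ≠ (p+p!+2)-2 = p+p!, w ∈ L; and |w| ≥ p.
By the pumping lemma, w = xyz with |xy| ≤ p and y is nonempty.
Because |xy| ≤ p and w begins with p copies of 0, we have y = 0^k with 1 ≤ k ≤ p.
Since 1 ≤ k ≤ p, k divides p!; set t = 1 + p!/k. Then xy^t z has p + (p!/k)·k = p + p! copies of 0. Now the 0-count is p+p! and (1-count)-2 = (p+p!+2)-2 = p+p!, so i ≠ j-2 fails. So xy^t z = 0^{p+p!} 1^{p+p!+2} ∉ L.
Contradiction. Therefore L is not regular.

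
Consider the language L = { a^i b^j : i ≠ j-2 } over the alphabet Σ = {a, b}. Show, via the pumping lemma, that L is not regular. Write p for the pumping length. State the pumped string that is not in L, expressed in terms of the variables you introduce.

Assume L is regular; let p be its pumping constant.
Choose w = a^p b^{p+p!+2}. Since p ≠ (p+p!+2)-2 = p+p!, w ∈ L; and |w| ≥ p.
By the pumping lemma, w = xyz with |xy| ≤ p and |y| > 0.
Because |xy| ≤ p and w begins with p copies of a, we have y = a^k with 1 ≤ k ≤ p.
Since 1 ≤ k ≤ p, k divides p!; set t = 1 + p!/k. Then xy^t z has p + (p!/k)·k = p + p! copies of a. Now the a-count is p+p! and (b-count)-2 = (p+p!+2)-2 = p+p!, so i ≠ j-2 fails. So xy^t z = a^{p+p!} b^{p+p!+2} ∉ L.
Contradiction. Therefore L is not regular.

a^{p+p!} b^{p+p!+2}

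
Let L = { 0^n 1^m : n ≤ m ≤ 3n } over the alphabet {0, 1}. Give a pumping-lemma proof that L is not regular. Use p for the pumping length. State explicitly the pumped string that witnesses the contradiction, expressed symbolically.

0^{p+k} 1^p

Suppose for contradiction that L is regular, and let p be the pumping length.
Take w = 0^p 1^p ∈ L (since p ≤ p ≤ 3p), with |w| = 2p ≥ p.
The pumping lemma gives a decomposition w = xyz where |xy| ≤ p and y is nonempty.
Because |xy| ≤ p and w begins with p copies of 0, we have y = 0^k with 1 ≤ k ≤ p.
Pump with i = 2: xy^2z = 0^{p+k} 1^p. Now n = p+k > p = m, so the condition n ≤ m fails. Thus xy^2z ∉ L.
This contradicts the pumping lemma, so L is not regular.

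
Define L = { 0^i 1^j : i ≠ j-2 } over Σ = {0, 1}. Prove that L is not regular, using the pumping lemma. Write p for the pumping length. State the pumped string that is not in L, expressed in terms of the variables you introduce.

Toward a contradiction, assume L is regular with pumping length p.
Choose w = 0^p 1^{p+p!+2}. Since p ≠ (p+p!+2)-2 = p+p!, w ∈ L; and |w| ≥ p.
By the pumping lemma, w = xyz with |xy| ≤ p and y is nonempty.
Since the first p symbols of w are all 0's and |xy| ≤ p, y lies entirely in the leading 0-block: y = 0^k for some k with 1 ≤ k ≤ p.
Since 1 ≤ k ≤ p, k divides p!; set t = 1 + p!/k. Then xy^t z has p + (p!/k)·k = p + p! copies of 0. Now the 0-count is p+p! and (1-count)-2 = (p+p!+2)-2 = p+p!, so i ≠ j-2 fails. So xy^t z = 0^{p+p!} 1^{p+p!+2} ∉ L.
This contradicts the pumping lemma, so L is not regular.

0^{p+p!} 1^{p+p!+2}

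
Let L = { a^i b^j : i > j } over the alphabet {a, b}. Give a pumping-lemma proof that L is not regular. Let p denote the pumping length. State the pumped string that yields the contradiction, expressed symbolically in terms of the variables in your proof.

a^{p+1-k} b^p

Assume L is regular; let p be its pumping constant.
Choose w = a^{p+1} b^p ∈ L, with |w| = 2p+1 ≥ p.
By the pumping lemma, w = xyz with |xy| ≤ p and y is nonempty.
Since the first p symbols of w are all a's and |xy| ≤ p, y lies entirely in the leading a-block: y = a^k for some k with 1 ≤ k ≤ p.
Consider xy^0z = xz = a^{p+1-k} b^p. Since k ≥ 1, the a-count p+1-k is at most p, so i > j fails; thus xz ∉ L.
This is a contradiction; hence L is not regular.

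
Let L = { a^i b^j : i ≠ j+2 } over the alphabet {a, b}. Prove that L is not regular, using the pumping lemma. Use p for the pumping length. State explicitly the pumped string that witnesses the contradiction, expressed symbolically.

Assume L is regular; let p be its pumping constant.
Choose w = a^p b^{p+p!-2}. Since p ≠ (p+p!-2)+2 = p+p!, w ∈ L; and |w| ≥ p.
By the pumping lemma, w = xyz with |xy| ≤ p and |y| ≥ 1.
Because |xy| ≤ p and w begins with p copies of a, we have y = a^k with 1 ≤ k ≤ p.
Since 1 ≤ k ≤ p, k divides p!; set t = 1 + p!/k. Then xy^t z has p + (p!/k)·k = p + p! copies of a. Now the a-count is p+p! and (b-count)+2 = (p+p!-2)+2 = p+p!, so i ≠ j+2 fails. So xy^t z = a^{p+p!} b^{p+p!-2} ∉ L.
Contradiction. Therefore L is not regular.

a^{p+p!} b^{p+p!-2}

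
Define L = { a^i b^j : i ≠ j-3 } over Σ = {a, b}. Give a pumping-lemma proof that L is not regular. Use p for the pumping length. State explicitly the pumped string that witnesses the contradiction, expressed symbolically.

a^{p+p!} b^{p+p!+3}

Assume L is regular. Let p be the pumping length given by the pumping lemma.
Choose w = a^p b^{p+p!+3}. Since p ≠ (p+p!+3)-3 = p+p!, w ∈ L; and |w| ≥ p.
Write w = xyz as guaranteed by the lemma, with |xy| ≤ p and |y| > 0.
Because |xy| ≤ p and w begins with p copies of a, we have y = a^k with 1 ≤ k ≤ p.
Since 1 ≤ k ≤ p, k divides p!; set t = 1 + p!/k. Then xy^t z has p + (p!/k)·k = p + p! copies of a. Now the a-count is p+p! and (b-count)-3 = (p+p!+3)-3 = p+p!, so i ≠ j-3 fails. So xy^t z = a^{p+p!} b^{p+p!+3} ∉ L.
This contradicts the pumping lemma, so L is not regular.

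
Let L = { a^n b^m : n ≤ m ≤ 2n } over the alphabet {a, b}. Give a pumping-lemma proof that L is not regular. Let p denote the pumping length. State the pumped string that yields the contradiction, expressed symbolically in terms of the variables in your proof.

a^{p+k} b^p

Suppose for contradiction that L is regular, and let p be the pumping length.
Take w = a^p b^p ∈ L (since p ≤ p ≤ 2p), with |w| = 2p ≥ p.
Write w = xyz as guaranteed by the lemma, with |xy| ≤ p and y is nonempty.
Since the first p symbols of w are all a's and |xy| ≤ p, y lies entirely in the leading a-block: y = a^k for some k with 1 ≤ k ≤ p.
Pump with i = 2: xy^2z = a^{p+k} b^p. Now n = p+k > p = m, so the condition n ≤ m fails. Thus xy^2z ∉ L.
Contradiction. Therefore L is not regular.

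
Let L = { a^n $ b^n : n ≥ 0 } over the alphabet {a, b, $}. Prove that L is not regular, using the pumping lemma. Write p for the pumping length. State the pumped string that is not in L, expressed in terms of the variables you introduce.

Suppose for contradiction that L is regular, and let p be the pumping length.
Take w = a^p $ b^p ∈ L with |w| = 2p+1 ≥ p.
By the pumping lemma, w = xyz with |xy| ≤ p and |y| > 0.
The first p characters of w are a's, so xy (and hence y) consists only of a's. Write y = a^k, 1 ≤ k ≤ p.
Pump with i = 2: xy^2z = a^{p+k} $ b^p, which would require p+k = p. But k ≥ 1, so xy^2z ∉ L.
This is a contradiction; hence L is not regular.

a^{p+k} $ b^p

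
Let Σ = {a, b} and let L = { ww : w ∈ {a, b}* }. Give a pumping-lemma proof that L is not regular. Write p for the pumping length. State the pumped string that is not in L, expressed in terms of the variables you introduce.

a^{p+k} b^p a^p b^p

Suppose for contradiction that L is regular, and let p be the pumping length.
Take w = a^p b^p a^p b^p = uu where u = a^pb^p; then w ∈ L and |w| = 4p ≥ p.
By the pumping lemma, w = xyz with |xy| ≤ p and |y| > 0.
The first p characters of w are a's, so xy (and hence y) consists only of a's. Write y = a^k, 1 ≤ k ≤ p.
Pump with i = 2: xy^2z = a^{p+k} b^p a^p b^p, of length 4p+k. Suppose this equals vv. The string starts with a and ends with b, so v does too; thus the boundary between the two copies of v is a b→a transition. There is exactly one such transition, at position 2p+k, so |v| = 2p+k and |vv| = 4p+2k ≠ 4p+k since k ≥ 1. So xy^2z ∉ L.
This contradicts the pumping lemma, so L is not regular.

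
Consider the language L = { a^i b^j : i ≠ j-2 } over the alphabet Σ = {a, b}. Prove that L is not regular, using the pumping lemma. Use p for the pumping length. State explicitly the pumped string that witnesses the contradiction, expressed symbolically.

Toward a contradiction, assume L is regular with pumping length p.
Choose w = a^p b^{p+p!+2}. Since p ≠ (p+p!+2)-2 = p+p!, w ∈ L; and |w| ≥ p.
By the pumping lemma, w = xyz with |xy| ≤ p and |y| > 0.
Since the first p symbols of w are all a's and |xy| ≤ p, y lies entirely in the leading a-block: y = a^k for some k with 1 ≤ k ≤ p.
Since 1 ≤ k ≤ p, k divides p!; set t = 1 + p!/k. Then xy^t z has p + (p!/k)·k = p + p! copies of a. Now the a-count is p+p! and (b-count)-2 = (p+p!+2)-2 = p+p!, so i ≠ j-2 fails. So xy^t z = a^{p+p!} b^{p+p!+2} ∉ L.
This is a contradiction; hence L is not regular.

a^{p+p!} b^{p+p!+2}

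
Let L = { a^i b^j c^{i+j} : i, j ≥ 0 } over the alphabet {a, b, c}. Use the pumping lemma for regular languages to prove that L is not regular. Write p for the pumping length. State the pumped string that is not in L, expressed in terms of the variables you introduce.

Toward a contradiction, assume L is regular with pumping length p.
Take w = a^p b^p c^{2p} ∈ L (with i=j=p, i+j=2p), |w| = 4p ≥ p.
The pumping lemma gives a decomposition w = xyz where |xy| ≤ p and y is nonempty.
The first p characters of w are a's, so xy (and hence y) consists only of a's. Write y = a^k, 1 ≤ k ≤ p.
Consider xy^2z = a^{p+k} b^p c^{2p}. Now the a- and b-counts sum to 2p+k, but the c-count is 2p ≠ 2p+k. So xy^2z ∉ L.
Contradiction. Therefore L is not regular.

a^{p+k} b^p c^{2p}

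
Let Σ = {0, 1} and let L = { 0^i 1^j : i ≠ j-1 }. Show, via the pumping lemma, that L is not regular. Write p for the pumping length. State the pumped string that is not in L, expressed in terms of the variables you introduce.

0^{p+p!} 1^{p+p!+1}

Assume L is regular; let p be its pumping constant.
Choose w = 0^p 1^{p+p!+1}. Since p ≠ (p+p!+1)-1 = p+p!, w ∈ L; and |w| ≥ p.
By the pumping lemma, w = xyz with |xy| ≤ p and |y| ≥ 1.
The first p characters of w are 0's, so xy (and hence y) consists only of 0's. Write y = 0^k, 1 ≤ k ≤ p.
Since 1 ≤ k ≤ p, k divides p!; set t = 1 + p!/k. Then xy^t z has p + (p!/k)·k = p + p! copies of 0. Now the 0-count is p+p! and (1-count)-1 = (p+p!+1)-1 = p+p!, so i ≠ j-1 fails. So xy^t z = 0^{p+p!} 1^{p+p!+1} ∉ L.
This is a contradiction; hence L is not regular.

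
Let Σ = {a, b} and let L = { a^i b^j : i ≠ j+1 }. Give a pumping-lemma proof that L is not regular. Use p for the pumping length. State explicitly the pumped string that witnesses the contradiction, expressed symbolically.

Assume L is regular; let p be its pumping constant.
Choose w = a^p b^{p+p!-1}. Since p ≠ (p+p!-1)+1 = p+p!, w ∈ L; and |w| ≥ p.
Write w = xyz as guaranteed by the lemma, with |xy| ≤ p and |y| > 0.
Because |xy| ≤ p and w begins with p copies of a, we have y = a^k with 1 ≤ k ≤ p.
Since 1 ≤ k ≤ p, k divides p!; set t = 1 + p!/k. Then xy^t z has p + (p!/k)·k = p + p! copies of a. Now the a-count is p+p! and (b-count)+1 = (p+p!-1)+1 = p+p!, so i ≠ j+1 fails. So xy^t z = a^{p+p!} b^{p+p!-1} ∉ L.
This is a contradiction; hence L is not regular.

a^{p+p!} b^{p+p!-1}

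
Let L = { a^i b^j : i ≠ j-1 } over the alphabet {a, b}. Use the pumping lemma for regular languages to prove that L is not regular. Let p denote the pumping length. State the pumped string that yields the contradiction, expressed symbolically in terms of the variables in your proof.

a^{p+p!} b^{p+p!+1}

Assume L is regular. Let p be the pumping length given by the pumping lemma.
Choose w = a^p b^{p+p!+1}. Since p ≠ (p+p!+1)-1 = p+p!, w ∈ L; and |w| ≥ p.
The pumping lemma gives a decomposition w = xyz where |xy| ≤ p and |y| > 0.
Since the first p symbols of w are all a's and |xy| ≤ p, y lies entirely in the leading a-block: y = a^k for some k with 1 ≤ k ≤ p.
Since 1 ≤ k ≤ p, k divides p!; set t = 1 + p!/k. Then xy^t z has p + (p!/k)·k = p + p! copies of a. Now the a-count is p+p! and (b-count)-1 = (p+p!+1)-1 = p+p!, so i ≠ j-1 fails. So xy^t z = a^{p+p!} b^{p+p!+1} ∉ L.
This contradicts the pumping lemma, so L is not regular.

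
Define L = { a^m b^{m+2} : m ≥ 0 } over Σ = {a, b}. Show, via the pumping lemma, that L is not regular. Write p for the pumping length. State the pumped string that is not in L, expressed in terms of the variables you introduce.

Toward a contradiction, assume L is regular with pumping length p.
Let w = a^p b^{p+2} ∈ L; note |w| = 2p+2 ≥ p.
Write w = xyz as guaranteed by the lemma, with |xy| ≤ p and |y| > 0.
The first p characters of w are a's, so xy (and hence y) consists only of a's. Write y = a^k, 1 ≤ k ≤ p.
Pump with i = 2: xy^2z = a^{p+k} b^{p+2}. For this to lie in L we would need p+2 = (p+k)+2, which forces k = 0. But k ≥ 1, so xy^2z ∉ L.
This contradicts the pumping lemma, so L is not regular.

a^{p+k} b^{p+2}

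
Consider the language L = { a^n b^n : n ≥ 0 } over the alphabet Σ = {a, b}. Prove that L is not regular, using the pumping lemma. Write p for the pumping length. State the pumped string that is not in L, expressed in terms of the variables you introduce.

a^{p+k} b^p

Toward a contradiction, assume L is regular with pumping length p.
Take w = a^p b^p. Then w ∈ L and |w| = 2p ≥ p.
Write w = xyz as guaranteed by the lemma, with |xy| ≤ p and |y| > 0.
Since the first p symbols of w are all a's and |xy| ≤ p, y lies entirely in the leading a-block: y = a^k for some k with 1 ≤ k ≤ p.
Pump with i = 2: xy^2z = a^{p+k} b^p. For this to lie in L we would need p = p+k, which forces k = 0. But k ≥ 1, so xy^2z ∉ L.
This contradicts the pumping lemma, so L is not regular.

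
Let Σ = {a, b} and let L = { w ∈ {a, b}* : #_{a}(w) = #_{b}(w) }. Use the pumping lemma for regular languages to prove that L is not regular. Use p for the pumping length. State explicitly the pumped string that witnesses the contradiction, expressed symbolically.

a^{p+k} b^p

Assume L is regular. Let p be the pumping length given by the pumping lemma.
Choose w = a^p b^p ∈ L with |w| = 2p ≥ p.
Write w = xyz as guaranteed by the lemma, with |xy| ≤ p and |y| > 0.
The first p characters of w are a's, so xy (and hence y) consists only of a's. Write y = a^k, 1 ≤ k ≤ p.
Pump with i = 2: xy^2z = a^{p+k} b^p has p+k occurrences of a but only p of b. Since k ≥ 1 the counts differ, so xy^2z ∉ L.
This contradicts the pumping lemma, so L is not regular.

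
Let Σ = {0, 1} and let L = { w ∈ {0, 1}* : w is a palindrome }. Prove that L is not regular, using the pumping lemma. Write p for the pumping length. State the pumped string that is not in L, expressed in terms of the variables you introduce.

0^{p+k} 1 0^p

Assume L is regular. Let p be the pumping length given by the pumping lemma.
Take w = 0^p 1 0^p, a palindrome of length 2p+1 ≥ p.
The pumping lemma gives a decomposition w = xyz where |xy| ≤ p and y is nonempty.
Because |xy| ≤ p and w begins with p copies of 0, we have y = 0^k with 1 ≤ k ≤ p.
Pump with i = 2: xy^2z = 0^{p+k} 1 0^p. Its reverse is 0^p 1 0^{p+k}, which differs from xy^2z since k ≥ 1. So xy^2z is not a palindrome and xy^2z ∉ L.
Contradiction. Therefore L is not regular.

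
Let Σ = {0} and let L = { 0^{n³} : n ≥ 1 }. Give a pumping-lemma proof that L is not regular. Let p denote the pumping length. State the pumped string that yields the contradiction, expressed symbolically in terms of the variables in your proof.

Assume L is regular; let p be its pumping constant.
Take w = 0^{p³} ∈ L with |w| = p³ ≥ p.
By the pumping lemma, w = xyz with |xy| ≤ p and |y| ≥ 1.
Then y = 0^k for some k with 1 ≤ k ≤ p.
Pump with i = 2: xy^2z = 0^{p³+k}. Since 1 ≤ k ≤ p, p³ < p³+k ≤ p³+p < p³+3p²+3p+1 = (p+1)³, so p³+k is not a perfect cube. So xy^2z ∉ L.
This is a contradiction; hence L is not regular.

0^{p³+k}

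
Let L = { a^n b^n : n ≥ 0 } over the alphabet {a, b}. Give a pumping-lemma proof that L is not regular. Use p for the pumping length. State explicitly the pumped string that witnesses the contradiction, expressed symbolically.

Assume L is regular; let p be its pumping constant.
Let w = a^p b^p ∈ L; note |w| = 2p ≥ p.
By the pumping lemma, w = xyz with |xy| ≤ p and y is nonempty.
Because |xy| ≤ p and w begins with p copies of a, we have y = a^k with 1 ≤ k ≤ p.
Pump with i = 2: xy^2z = a^{p+k} b^p. For this to lie in L we would need p = p+k, which forces k = 0. But k ≥ 1, so xy^2z ∉ L.
Contradiction. Therefore L is not regular.

a^{p+k} b^p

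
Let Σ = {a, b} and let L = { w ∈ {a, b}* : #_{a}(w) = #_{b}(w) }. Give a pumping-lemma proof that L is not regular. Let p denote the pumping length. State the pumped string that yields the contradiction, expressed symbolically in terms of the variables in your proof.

a^{p+k} b^p

Toward a contradiction, assume L is regular with pumping length p.
Choose w = a^p b^p ∈ L with |w| = 2p ≥ p.
By the pumping lemma, w = xyz with |xy| ≤ p and y is nonempty.
The first p characters of w are a's, so xy (and hence y) consists only of a's. Write y = a^k, 1 ≤ k ≤ p.
Pump with i = 2: xy^2z = a^{p+k} b^p has p+k occurrences of a but only p of b. Since k ≥ 1 the counts differ, so xy^2z ∉ L.
This is a contradiction; hence L is not regular.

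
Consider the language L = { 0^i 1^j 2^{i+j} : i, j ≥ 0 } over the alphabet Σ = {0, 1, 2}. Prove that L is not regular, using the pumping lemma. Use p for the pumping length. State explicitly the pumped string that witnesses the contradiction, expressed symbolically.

Assume L is regular; let p be its pumping constant.
Take w = 0^p 1^p 2^{2p} ∈ L (with i=j=p, i+j=2p), |w| = 4p ≥ p.
The pumping lemma gives a decomposition w = xyz where |xy| ≤ p and y is nonempty.
Since the first p symbols of w are all 0's and |xy| ≤ p, y lies entirely in the leading 0-block: y = 0^k for some k with 1 ≤ k ≤ p.
Consider xy^2z = 0^{p+k} 1^p 2^{2p}. Now the 0- and 1-counts sum to 2p+k, but the 2-count is 2p ≠ 2p+k. So xy^2z ∉ L.
This is a contradiction; hence L is not regular.

0^{p+k} 1^p 2^{2p}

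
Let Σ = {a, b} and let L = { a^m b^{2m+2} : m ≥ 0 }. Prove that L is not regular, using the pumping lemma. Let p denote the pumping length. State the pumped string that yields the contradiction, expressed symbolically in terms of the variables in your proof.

Toward a contradiction, assume L is regular with pumping length p.
Let w = a^p b^{2p+2} ∈ L; note |w| = 3p+2 ≥ p.
By the pumping lemma, w = xyz with |xy| ≤ p and |y| > 0.
Because |xy| ≤ p and w begins with p copies of a, we have y = a^k with 1 ≤ k ≤ p.
Pump with i = 2: xy^2z = a^{p+k} b^{2p+2}. For this to lie in L we would need 2p+2 = 2(p+k)+2, which forces k = 0. But k ≥ 1, so xy^2z ∉ L.
This contradicts the pumping lemma, so L is not regular.

a^{p+k} b^{2p+2}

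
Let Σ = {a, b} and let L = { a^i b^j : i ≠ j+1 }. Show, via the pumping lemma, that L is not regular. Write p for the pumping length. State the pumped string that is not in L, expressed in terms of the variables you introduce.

a^{p+p!} b^{p+p!-1}

Suppose for contradiction that L is regular, and let p be the pumping length.
Choose w = a^p b^{p+p!-1}. Since p ≠ (p+p!-1)+1 = p+p!, w ∈ L; and |w| ≥ p.
The pumping lemma gives a decomposition w = xyz where |xy| ≤ p and y is nonempty.
Because |xy| ≤ p and w begins with p copies of a, we have y = a^k with 1 ≤ k ≤ p.
Since 1 ≤ k ≤ p, k divides p!; set t = 1 + p!/k. Then xy^t z has p + (p!/k)·k = p + p! copies of a. Now the a-count is p+p! and (b-count)+1 = (p+p!-1)+1 = p+p!, so i ≠ j+1 fails. So xy^t z = a^{p+p!} b^{p+p!-1} ∉ L.
This contradicts the pumping lemma, so L is not regular.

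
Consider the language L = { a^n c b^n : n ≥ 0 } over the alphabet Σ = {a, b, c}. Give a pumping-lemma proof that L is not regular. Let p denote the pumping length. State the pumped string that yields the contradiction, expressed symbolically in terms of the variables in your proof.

Toward a contradiction, assume L is regular with pumping length p.
Take w = a^p c b^p ∈ L with |w| = 2p+1 ≥ p.
Write w = xyz as guaranteed by the lemma, with |xy| ≤ p and y is nonempty.
Because |xy| ≤ p and w begins with p copies of a, we have y = a^k with 1 ≤ k ≤ p.
Pump with i = 2: xy^2z = a^{p+k} c b^p, which would require p+k = p. But k ≥ 1, so xy^2z ∉ L.
This is a contradiction; hence L is not regular.

a^{p+k} c b^p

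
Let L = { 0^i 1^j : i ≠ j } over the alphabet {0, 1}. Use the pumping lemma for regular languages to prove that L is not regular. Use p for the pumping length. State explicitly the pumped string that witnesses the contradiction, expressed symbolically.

Suppose for contradiction that L is regular, and let p be the pumping length.
Choose w = 0^p 1^{p+p!}. Since p ≠ p+p!, w ∈ L; and |w| ≥ p.
Write w = xyz as guaranteed by the lemma, with |xy| ≤ p and y is nonempty.
The first p characters of w are 0's, so xy (and hence y) consists only of 0's. Write y = 0^k, 1 ≤ k ≤ p.
Since 1 ≤ k ≤ p, k divides p!; set t = 1 + p!/k. Then xy^t z has p + (p!/k)·k = p + p! copies of 0. Now the 0-count equals the 1-count, so i ≠ j fails. So xy^t z = 0^{p+p!} 1^{p+p!} ∉ L.
Contradiction. Therefore L is not regular.

0^{p+p!} 1^{p+p!}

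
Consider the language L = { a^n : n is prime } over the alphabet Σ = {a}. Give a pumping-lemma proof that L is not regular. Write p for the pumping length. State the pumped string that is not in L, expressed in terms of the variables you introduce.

a^{q(1+k)}

Assume L is regular. Let p be the pumping length given by the pumping lemma.
Let q be a prime with q ≥ p+2 (infinitely many primes exist), and take w = a^q ∈ L with |w| = q ≥ p.
The pumping lemma gives a decomposition w = xyz where |xy| ≤ p and |y| ≥ 1.
Then y = a^k for some k with 1 ≤ k ≤ p.
Since 1 ≤ k ≤ p, |xz| = q-k. Pump with i = q+1: |xy^{q+1}z| = (q-k)+(q+1)k = q+qk = q(1+k), which is composite (both factors ≥ 2). So xy^{q+1}z = a^{q(1+k)} ∉ L.
This is a contradiction; hence L is not regular.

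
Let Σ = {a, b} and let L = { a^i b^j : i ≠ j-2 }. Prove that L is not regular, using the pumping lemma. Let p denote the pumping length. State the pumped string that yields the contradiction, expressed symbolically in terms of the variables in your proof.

Assume L is regular. Let p be the pumping length given by the pumping lemma.
Choose w = a^p b^{p+p!+2}. Since p ≠ (p+p!+2)-2 = p+p!, w ∈ L; and |w| ≥ p.
By the pumping lemma, w = xyz with |xy| ≤ p and |y| ≥ 1.
Because |xy| ≤ p and w begins with p copies of a, we have y = a^k with 1 ≤ k ≤ p.
Since 1 ≤ k ≤ p, k divides p!; set t = 1 + p!/k. Then xy^t z has p + (p!/k)·k = p + p! copies of a. Now the a-count is p+p! and (b-count)-2 = (p+p!+2)-2 = p+p!, so i ≠ j-2 fails. So xy^t z = a^{p+p!} b^{p+p!+2} ∉ L.
This is a contradiction; hence L is not regular.

a^{p+p!} b^{p+p!+2}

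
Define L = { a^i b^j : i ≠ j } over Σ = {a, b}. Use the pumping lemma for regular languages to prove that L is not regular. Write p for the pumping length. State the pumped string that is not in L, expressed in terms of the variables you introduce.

Suppose for contradiction that L is regular, and let p be the pumping length.
Choose w = a^p b^{p+p!}. Since p ≠ p+p!, w ∈ L; and |w| ≥ p.
Write w = xyz as guaranteed by the lemma, with |xy| ≤ p and |y| > 0.
Because |xy| ≤ p and w begins with p copies of a, we have y = a^k with 1 ≤ k ≤ p.
Since 1 ≤ k ≤ p, k divides p!; set t = 1 + p!/k. Then xy^t z has p + (p!/k)·k = p + p! copies of a. Now the a-count equals the b-count, so i ≠ j fails. So xy^t z = a^{p+p!} b^{p+p!} ∉ L.
Contradiction. Therefore L is not regular.

a^{p+p!} b^{p+p!}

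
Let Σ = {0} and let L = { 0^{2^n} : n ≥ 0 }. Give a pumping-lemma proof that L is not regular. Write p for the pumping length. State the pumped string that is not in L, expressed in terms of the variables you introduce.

Assume L is regular; let p be its pumping constant.
Take w = 0^{2^p} ∈ L with |w| = 2^p ≥ p.
The pumping lemma gives a decomposition w = xyz where |xy| ≤ p and y is nonempty.
Then y = 0^k for some k with 1 ≤ k ≤ p.
Pump with i = 2: xy^2z = 0^{2^p+k}. Since 1 ≤ k ≤ p < 2^p, we have 2^p < 2^p+k < 2^{p+1}, so 2^p+k is not a power of 2. So xy^2z ∉ L.
This contradicts the pumping lemma, so L is not regular.

0^{2^p+k}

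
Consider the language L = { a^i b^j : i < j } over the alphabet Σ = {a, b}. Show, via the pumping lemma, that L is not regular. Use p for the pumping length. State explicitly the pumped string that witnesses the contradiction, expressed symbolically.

a^{p+k} b^{p+1}

Assume L is regular. Let p be the pumping length given by the pumping lemma.
Choose w = a^p b^{p+1} ∈ L, with |w| = 2p+1 ≥ p.
Write w = xyz as guaranteed by the lemma, with |xy| ≤ p and |y| ≥ 1.
The first p characters of w are a's, so xy (and hence y) consists only of a's. Write y = a^k, 1 ≤ k ≤ p.
Consider xy^2z = a^{p+k} b^{p+1}. Since k ≥ 1, the a-count p+k is at least p+1, so i < j fails; thus xy^2z ∉ L.
This contradicts the pumping lemma, so L is not regular.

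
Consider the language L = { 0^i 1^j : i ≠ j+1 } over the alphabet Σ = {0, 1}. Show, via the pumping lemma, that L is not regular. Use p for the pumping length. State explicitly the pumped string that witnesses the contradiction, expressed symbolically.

0^{p+p!} 1^{p+p!-1}

Suppose for contradiction that L is regular, and let p be the pumping length.
Choose w = 0^p 1^{p+p!-1}. Since p ≠ (p+p!-1)+1 = p+p!, w ∈ L; and |w| ≥ p.
Write w = xyz as guaranteed by the lemma, with |xy| ≤ p and |y| ≥ 1.
Since the first p symbols of w are all 0's and |xy| ≤ p, y lies entirely in the leading 0-block: y = 0^k for some k with 1 ≤ k ≤ p.
Since 1 ≤ k ≤ p, k divides p!; set t = 1 + p!/k. Then xy^t z has p + (p!/k)·k = p + p! copies of 0. Now the 0-count is p+p! and (1-count)+1 = (p+p!-1)+1 = p+p!, so i ≠ j+1 fails. So xy^t z = 0^{p+p!} 1^{p+p!-1} ∉ L.
Contradiction. Therefore L is not regular.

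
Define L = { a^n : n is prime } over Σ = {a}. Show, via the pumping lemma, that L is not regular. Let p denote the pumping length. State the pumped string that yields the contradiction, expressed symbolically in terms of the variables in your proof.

Assume L is regular. Let p be the pumping length given by the pumping lemma.
Let q be a prime with q ≥ p+2 (infinitely many primes exist), and take w = a^q ∈ L with |w| = q ≥ p.
By the pumping lemma, w = xyz with |xy| ≤ p and |y| ≥ 1.
Then y = a^k for some k with 1 ≤ k ≤ p.
Since 1 ≤ k ≤ p, |xz| = q-k. Pump with i = q+1: |xy^{q+1}z| = (q-k)+(q+1)k = q+qk = q(1+k), which is composite (both factors ≥ 2). So xy^{q+1}z = a^{q(1+k)} ∉ L.
This is a contradiction; hence L is not regular.

a^{q(1+k)}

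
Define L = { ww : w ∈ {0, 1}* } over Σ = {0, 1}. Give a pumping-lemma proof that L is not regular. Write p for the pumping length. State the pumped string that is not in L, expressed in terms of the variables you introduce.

0^{p+k} 1^p 0^p 1^p

Assume L is regular; let p be its pumping constant.
Take w = 0^p 1^p 0^p 1^p = uu where u = 0^p1^p; then w ∈ L and |w| = 4p ≥ p.
Write w = xyz as guaranteed by the lemma, with |xy| ≤ p and |y| ≥ 1.
Since the first p symbols of w are all 0's and |xy| ≤ p, y lies entirely in the leading 0-block: y = 0^k for some k with 1 ≤ k ≤ p.
Pump with i = 2: xy^2z = 0^{p+k} 1^p 0^p 1^p, of length 4p+k. Suppose this equals vv. The string starts with 0 and ends with 1, so v does too; thus the boundary between the two copies of v is a 1→0 transition. There is exactly one such transition, at position 2p+k, so |v| = 2p+k and |vv| = 4p+2k ≠ 4p+k since k ≥ 1. So xy^2z ∉ L.
Contradiction. Therefore L is not regular.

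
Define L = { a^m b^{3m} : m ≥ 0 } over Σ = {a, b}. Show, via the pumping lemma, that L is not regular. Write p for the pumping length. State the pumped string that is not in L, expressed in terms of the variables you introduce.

Suppose for contradiction that L is regular, and let p be the pumping length.
Choose w = a^p b^{3p}, which is in L with |w| = 4p ≥ p.
The pumping lemma gives a decomposition w = xyz where |xy| ≤ p and |y| > 0.
The first p characters of w are a's, so xy (and hence y) consists only of a's. Write y = a^k, 1 ≤ k ≤ p.
Pump with i = 2: xy^2z = a^{p+k} b^{3p}. For this to lie in L we would need 3p = 3(p+k), which forces k = 0. But k ≥ 1, so xy^2z ∉ L.
Contradiction. Therefore L is not regular.

a^{p+k} b^{3p}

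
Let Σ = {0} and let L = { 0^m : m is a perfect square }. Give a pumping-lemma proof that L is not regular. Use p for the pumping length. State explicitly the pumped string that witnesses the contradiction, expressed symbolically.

0^{p²+k}

Suppose for contradiction that L is regular, and let p be the pumping length.
Take w = 0^{p²} ∈ L with |w| = p² ≥ p.
The pumping lemma gives a decomposition w = xyz where |xy| ≤ p and |y| > 0.
Then y = 0^k for some k with 1 ≤ k ≤ p.
Pump with i = 2: xy^2z = 0^{p²+k}. Since 1 ≤ k ≤ p, p² < p²+k ≤ p²+p < (p+1)², so p²+k lies strictly between consecutive squares and is not a perfect square. So xy^2z ∉ L.
This is a contradiction; hence L is not regular.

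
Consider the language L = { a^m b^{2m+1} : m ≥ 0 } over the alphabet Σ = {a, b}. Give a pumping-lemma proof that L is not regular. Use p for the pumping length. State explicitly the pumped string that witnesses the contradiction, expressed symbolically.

Assume L is regular. Let p be the pumping length given by the pumping lemma.
Let w = a^p b^{2p+1} ∈ L; note |w| = 3p+1 ≥ p.
The pumping lemma gives a decomposition w = xyz where |xy| ≤ p and |y| > 0.
The first p characters of w are a's, so xy (and hence y) consists only of a's. Write y = a^k, 1 ≤ k ≤ p.
Pump with i = 2: xy^2z = a^{p+k} b^{2p+1}. For this to lie in L we would need 2p+1 = 2(p+k)+1, which forces k = 0. But k ≥ 1, so xy^2z ∉ L.
This contradicts the pumping lemma, so L is not regular.

a^{p+k} b^{2p+1}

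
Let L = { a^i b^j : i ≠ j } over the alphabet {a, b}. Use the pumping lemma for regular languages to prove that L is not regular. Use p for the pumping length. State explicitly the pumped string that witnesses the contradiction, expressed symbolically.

Assume L is regular; let p be its pumping constant.
Choose w = a^p b^{p+p!}. Since p ≠ p+p!, w ∈ L; and |w| ≥ p.
By the pumping lemma, w = xyz with |xy| ≤ p and y is nonempty.
Since the first p symbols of w are all a's and |xy| ≤ p, y lies entirely in the leading a-block: y = a^k for some k with 1 ≤ k ≤ p.
Since 1 ≤ k ≤ p, k divides p!; set t = 1 + p!/k. Then xy^t z has p + (p!/k)·k = p + p! copies of a. Now the a-count equals the b-count, so i ≠ j fails. So xy^t z = a^{p+p!} b^{p+p!} ∉ L.
This is a contradiction; hence L is not regular.

a^{p+p!} b^{p+p!}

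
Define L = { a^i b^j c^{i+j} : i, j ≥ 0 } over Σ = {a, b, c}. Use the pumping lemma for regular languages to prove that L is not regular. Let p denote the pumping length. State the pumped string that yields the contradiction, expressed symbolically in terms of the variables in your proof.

Suppose for contradiction that L is regular, and let p be the pumping length.
Take w = a^p b^p c^{2p} ∈ L (with i=j=p, i+j=2p), |w| = 4p ≥ p.
Write w = xyz as guaranteed by the lemma, with |xy| ≤ p and y is nonempty.
The first p characters of w are a's, so xy (and hence y) consists only of a's. Write y = a^k, 1 ≤ k ≤ p.
Consider xy^2z = a^{p+k} b^p c^{2p}. Now the a- and b-counts sum to 2p+k, but the c-count is 2p ≠ 2p+k. So xy^2z ∉ L.
Contradiction. Therefore L is not regular.

a^{p+k} b^p c^{2p}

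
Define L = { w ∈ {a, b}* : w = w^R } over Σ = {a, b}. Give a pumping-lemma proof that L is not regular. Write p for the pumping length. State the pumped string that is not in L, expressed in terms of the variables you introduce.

a^{p+k} b a^p

Assume L is regular. Let p be the pumping length given by the pumping lemma.
Take w = a^p b a^p, a palindrome of length 2p+1 ≥ p.
The pumping lemma gives a decomposition w = xyz where |xy| ≤ p and y is nonempty.
Since the first p symbols of w are all a's and |xy| ≤ p, y lies entirely in the leading a-block: y = a^k for some k with 1 ≤ k ≤ p.
Pump with i = 2: xy^2z = a^{p+k} b a^p. Its reverse is a^p b a^{p+k}, which differs from xy^2z since k ≥ 1. So xy^2z is not a palindrome and xy^2z ∉ L.
This contradicts the pumping lemma, so L is not regular.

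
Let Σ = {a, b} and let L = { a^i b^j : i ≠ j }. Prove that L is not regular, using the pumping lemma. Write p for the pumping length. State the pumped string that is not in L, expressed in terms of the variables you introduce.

a^{p+p!} b^{p+p!}

Toward a contradiction, assume L is regular with pumping length p.
Choose w = a^p b^{p+p!}. Since p ≠ p+p!, w ∈ L; and |w| ≥ p.
By the pumping lemma, w = xyz with |xy| ≤ p and y is nonempty.
Because |xy| ≤ p and w begins with p copies of a, we have y = a^k with 1 ≤ k ≤ p.
Since 1 ≤ k ≤ p, k divides p!; set t = 1 + p!/k. Then xy^t z has p + (p!/k)·k = p + p! copies of a. Now the a-count equals the b-count, so i ≠ j fails. So xy^t z = a^{p+p!} b^{p+p!} ∉ L.
This is a contradiction; hence L is not regular.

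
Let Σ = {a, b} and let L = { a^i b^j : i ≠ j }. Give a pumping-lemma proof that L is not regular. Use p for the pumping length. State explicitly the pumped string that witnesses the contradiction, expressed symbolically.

a^{p+p!} b^{p+p!}

Assume L is regular; let p be its pumping constant.
Choose w = a^p b^{p+p!}. Since p ≠ p+p!, w ∈ L; and |w| ≥ p.
The pumping lemma gives a decomposition w = xyz where |xy| ≤ p and y is nonempty.
Because |xy| ≤ p and w begins with p copies of a, we have y = a^k with 1 ≤ k ≤ p.
Since 1 ≤ k ≤ p, k divides p!; set t = 1 + p!/k. Then xy^t z has p + (p!/k)·k = p + p! copies of a. Now the a-count equals the b-count, so i ≠ j fails. So xy^t z = a^{p+p!} b^{p+p!} ∉ L.
This contradicts the pumping lemma, so L is not regular.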